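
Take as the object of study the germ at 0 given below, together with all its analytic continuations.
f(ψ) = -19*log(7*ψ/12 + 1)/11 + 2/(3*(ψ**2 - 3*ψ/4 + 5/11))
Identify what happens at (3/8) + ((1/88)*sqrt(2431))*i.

The denominator factor ψ**2 - 3*ψ/4 + 5/11 vanishes at (3/8) + ((1/88)*sqrt(2431))*i and appears to the power 1; the numerator there equals 2/3, nonzero, and no other factor vanishes.
The branch terms are analytic at this point.
Hence a pole whose order is the multiplicity, 1.

The point is a pole of order 1.


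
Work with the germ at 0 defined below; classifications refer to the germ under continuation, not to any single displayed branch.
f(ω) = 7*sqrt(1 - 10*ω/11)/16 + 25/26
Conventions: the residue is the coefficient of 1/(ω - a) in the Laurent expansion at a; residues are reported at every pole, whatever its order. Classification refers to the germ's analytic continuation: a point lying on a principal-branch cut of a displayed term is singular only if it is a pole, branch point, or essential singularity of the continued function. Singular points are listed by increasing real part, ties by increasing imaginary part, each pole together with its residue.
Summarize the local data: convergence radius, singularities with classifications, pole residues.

Radius of convergence at 0: 11/10.
At 11/10: an algebraic (square-root) branch point.

Branch term (7/16)*sqrt(1 - ω/(11/10)): its argument vanishes at ω = 11/10, a square-root branch point, modulus 11/10.
The radius of convergence is the smallest modulus among the singular points: 11/10.


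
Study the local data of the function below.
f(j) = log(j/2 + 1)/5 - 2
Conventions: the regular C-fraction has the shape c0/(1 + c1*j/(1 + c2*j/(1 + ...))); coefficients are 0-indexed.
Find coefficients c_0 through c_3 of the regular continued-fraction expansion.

The regular C-fraction coefficients are [-2, 1/20, 1/5, 5/48].

Taylor coefficients (expand at 0): a_0 = -2, a_1 = 1/10, a_2 = -1/40, a_3 = 1/120.
c0 = a_0 = -2. Peel one level at a time: if S = 1 + c*j/S' with S'(0) = 1, then c is the j-coefficient of S and S' = c*j/(S - 1).
S_1 = c0/f = 1 + (1/20)*j + (-1/100)*j^2 + ...; c1 = 1/20.
S_2 = c1*j/(S_1 - 1) = 1 + (1/5)*j + (-1/48)*j^2 + ...; c2 = 1/5.
S_3 = c2*j/(S_2 - 1) = 1 + (5/48)*j + ...; c3 = 5/48.


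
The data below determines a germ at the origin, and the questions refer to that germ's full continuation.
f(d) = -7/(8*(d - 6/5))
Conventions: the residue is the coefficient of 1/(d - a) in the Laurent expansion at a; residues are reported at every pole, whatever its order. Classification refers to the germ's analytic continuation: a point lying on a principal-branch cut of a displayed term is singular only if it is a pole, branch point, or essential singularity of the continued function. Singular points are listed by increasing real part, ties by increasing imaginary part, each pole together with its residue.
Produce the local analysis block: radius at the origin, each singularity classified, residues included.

Denominator factor (d - 6/5): pole of order 1 at 6/5, modulus 6/5.
The radius of convergence is the smallest modulus among the singular points: 6/5.
At the order-1 pole 6/5 set g(d) = (d - (6/5))*f(d) = -7/8.
Simple pole: residue = g(a) at a = 6/5, which is -7/8.

Radius of convergence at 0: 6/5.
At 6/5: a pole of order 1; residue -7/8.


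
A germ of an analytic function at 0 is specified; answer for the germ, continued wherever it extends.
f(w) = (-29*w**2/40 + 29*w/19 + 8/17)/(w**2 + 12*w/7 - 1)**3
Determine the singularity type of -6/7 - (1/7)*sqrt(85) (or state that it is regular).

The point is a pole of order 3.

The denominator factor w**2 + 12*w/7 - 1 vanishes at -6/7 - (1/7)*sqrt(85) and appears to the power 3; the numerator there equals -1663727/633080 - (3683/9310)*sqrt(85), nonzero, and no other factor vanishes.
Hence a pole whose order is the multiplicity, 3.


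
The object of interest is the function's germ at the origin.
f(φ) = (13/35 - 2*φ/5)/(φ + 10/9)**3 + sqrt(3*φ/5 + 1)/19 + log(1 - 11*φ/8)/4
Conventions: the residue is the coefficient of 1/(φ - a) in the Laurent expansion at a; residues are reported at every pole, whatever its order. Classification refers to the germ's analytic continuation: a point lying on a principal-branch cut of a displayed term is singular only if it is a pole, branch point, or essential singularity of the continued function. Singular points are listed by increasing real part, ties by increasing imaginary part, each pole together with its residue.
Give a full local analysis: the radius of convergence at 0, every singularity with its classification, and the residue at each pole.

Denominator factor (φ + 10/9)^3: pole of order 3 at -10/9, modulus 10/9.
Branch term (1/19)*sqrt(1 - φ/(-5/3)): its argument vanishes at φ = -5/3, a square-root branch point, modulus 5/3.
Branch term (1/4)*log(1 - φ/(8/11)): its argument vanishes at φ = 8/11, a logarithmic branch point, modulus 8/11.
The radius of convergence is the smallest modulus among the singular points: 8/11.
The branch terms are analytic at -10/9 and contribute nothing to the residue; only the rational part matters.
At the order-3 pole -10/9 set g(φ) = (φ - (-10/9))^3*(rational part) = 13/35 - 2*φ/5.
Order-3 pole: residue = g''(a)/2; g''(-10/9) = 0, so the residue is 0.
List the singular points by increasing real part (a conjugate pair: the negative imaginary part first).

Radius of convergence at 0: 8/11.
At -5/3: an algebraic (square-root) branch point.
At -10/9: a pole of order 3; residue 0.
At 8/11: a logarithmic branch point.


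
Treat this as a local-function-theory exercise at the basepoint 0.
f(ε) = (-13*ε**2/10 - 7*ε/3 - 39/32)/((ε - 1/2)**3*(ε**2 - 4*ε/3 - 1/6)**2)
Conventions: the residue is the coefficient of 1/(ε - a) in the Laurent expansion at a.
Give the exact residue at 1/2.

The residue is -320892/12005.

At the order-3 pole 1/2 set g(ε) = (ε - (1/2))^3*f(ε) = (-13*ε**2/10 - 7*ε/3 - 39/32)/(ε**2 - 4*ε/3 - 1/6)**2.
Order-3 pole: residue = g''(a)/2; g''(1/2) = -641784/12005, so the residue is -320892/12005.


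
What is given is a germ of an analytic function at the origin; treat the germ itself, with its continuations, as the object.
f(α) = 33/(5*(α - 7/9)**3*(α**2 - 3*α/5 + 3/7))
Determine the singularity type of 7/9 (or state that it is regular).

The point is a pole of order 3.

The denominator factor α - 7/9 vanishes at 7/9 and appears to the power 3; the numerator there equals 33/5, nonzero, and no other factor vanishes.
Hence a pole whose order is the multiplicity, 3.


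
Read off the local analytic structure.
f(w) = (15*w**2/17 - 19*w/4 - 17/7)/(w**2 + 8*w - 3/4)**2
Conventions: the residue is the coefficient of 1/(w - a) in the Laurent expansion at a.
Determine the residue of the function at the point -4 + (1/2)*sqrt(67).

The factor w**2 + 8*w - 3/4 splits as (w - a)(w - a') with a = -4 + (1/2)*sqrt(67), a' = -4 - (1/2)*sqrt(67). At the order-2 pole a set g(w) = (w - a)^2*f(w) = [15*w**2/17 - 19*w/4 - 17/7] / (w - a')^2.
Order-2 pole: residue = g'(a); g'(-4 + (1/2)*sqrt(67)) = -(7573/1068382)*sqrt(67), so the residue is -(7573/1068382)*sqrt(67).

The residue is -(7573/1068382)*sqrt(67).


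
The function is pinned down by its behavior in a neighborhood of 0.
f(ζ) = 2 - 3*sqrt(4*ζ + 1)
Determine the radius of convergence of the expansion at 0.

The radius of convergence is 1/4.

Branch term (-3)*sqrt(1 - ζ/(-1/4)): its argument vanishes at ζ = -1/4, a square-root branch point, modulus 1/4.
The radius of convergence is the smallest modulus among the singular points: 1/4.


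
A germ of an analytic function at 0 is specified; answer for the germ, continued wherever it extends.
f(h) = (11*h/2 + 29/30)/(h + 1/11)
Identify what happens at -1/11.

The denominator factor h + 1/11 vanishes at -1/11 and appears to the power 1; the numerator there equals 7/15, nonzero, and no other factor vanishes.
Hence a pole whose order is the multiplicity, 1.

The point is a pole of order 1.


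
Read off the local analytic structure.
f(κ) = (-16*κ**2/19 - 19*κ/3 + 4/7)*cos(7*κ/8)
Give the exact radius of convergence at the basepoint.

The factor cos(7*κ/8) is entire and contributes no finite singular point.
The polynomial part has no poles.
No finite singular points: the Taylor series at 0 converges everywhere.

The radius of convergence is infinite.


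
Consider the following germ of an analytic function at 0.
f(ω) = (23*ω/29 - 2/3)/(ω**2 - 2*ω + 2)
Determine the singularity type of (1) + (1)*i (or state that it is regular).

The denominator factor ω**2 - 2*ω + 2 vanishes at (1) + (1)*i and appears to the power 1; the numerator there equals (11/87) + (23/29)*i, nonzero, and no other factor vanishes.
Hence a pole whose order is the multiplicity, 1.

The point is a pole of order 1.


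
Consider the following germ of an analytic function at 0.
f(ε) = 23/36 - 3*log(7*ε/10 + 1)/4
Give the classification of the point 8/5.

There is no denominator, hence no pole anywhere.
Branch term log(1 - ε/(-10/7)): argument at 8/5 is 53/25, nonzero, so 8/5 is not its branch point (a point on a principal cut is still regular for the continued germ).
So the germ continues analytically to 8/5.

The point is a regular point.


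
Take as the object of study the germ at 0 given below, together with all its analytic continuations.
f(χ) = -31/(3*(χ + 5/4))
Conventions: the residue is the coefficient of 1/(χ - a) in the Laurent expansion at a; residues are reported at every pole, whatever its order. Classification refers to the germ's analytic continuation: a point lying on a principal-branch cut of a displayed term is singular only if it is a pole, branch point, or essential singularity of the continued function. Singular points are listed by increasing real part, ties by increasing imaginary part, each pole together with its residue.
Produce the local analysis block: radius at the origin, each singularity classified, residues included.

Denominator factor (χ + 5/4): pole of order 1 at -5/4, modulus 5/4.
The radius of convergence is the smallest modulus among the singular points: 5/4.
At the order-1 pole -5/4 set g(χ) = (χ - (-5/4))*f(χ) = -31/3.
Simple pole: residue = g(a) at a = -5/4, which is -31/3.

Radius of convergence at 0: 5/4.
At -5/4: a pole of order 1; residue -31/3.


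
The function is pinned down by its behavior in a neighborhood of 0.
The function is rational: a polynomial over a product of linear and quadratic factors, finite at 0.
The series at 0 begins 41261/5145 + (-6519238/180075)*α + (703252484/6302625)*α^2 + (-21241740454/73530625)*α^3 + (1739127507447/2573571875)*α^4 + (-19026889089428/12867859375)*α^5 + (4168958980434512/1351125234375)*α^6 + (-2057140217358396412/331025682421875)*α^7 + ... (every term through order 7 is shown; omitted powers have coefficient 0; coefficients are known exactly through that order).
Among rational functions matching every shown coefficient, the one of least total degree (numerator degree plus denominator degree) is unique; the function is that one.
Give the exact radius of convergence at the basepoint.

The radius of convergence is 7/11.

No rational of total degree below 4 reproduces all 8 coefficients; solving the [0/4] Pade equations on them gives f(α) = -31/(3*(α - 5)*(α + 7/11)**3), whose expansion matches every shown term.
Denominator factor (α + 7/11)^3: pole of order 3 at -7/11, modulus 7/11.
Denominator factor (α - 5): pole of order 1 at 5, modulus 5.
The radius of convergence is the smallest modulus among the singular points: 7/11.


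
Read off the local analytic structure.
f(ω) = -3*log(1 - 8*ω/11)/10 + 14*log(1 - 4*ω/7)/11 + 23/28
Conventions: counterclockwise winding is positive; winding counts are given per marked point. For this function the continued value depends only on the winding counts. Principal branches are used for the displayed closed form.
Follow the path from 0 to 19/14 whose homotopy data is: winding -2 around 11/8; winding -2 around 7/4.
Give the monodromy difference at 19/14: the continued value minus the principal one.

The rational part is single-valued and drops out of the difference; each branch term changes only by its own monodromy.
(14/11)*log(1 - ω/(7/4)): each positive loop around 7/4 adds 2*pi*i to the log, so winding -2 contributes (14/11)*(-2)*2*pi*i = -(56/11)*pi*i.
(-3/10)*log(1 - ω/(11/8)): each positive loop around 11/8 adds 2*pi*i to the log, so winding -2 contributes (-3/10)*(-2)*2*pi*i = (6/5)*pi*i.
Summing the contributions at ω = 19/14 gives -(214/55)*pi*i.

Continued minus principal equals -(214/55)*pi*i.


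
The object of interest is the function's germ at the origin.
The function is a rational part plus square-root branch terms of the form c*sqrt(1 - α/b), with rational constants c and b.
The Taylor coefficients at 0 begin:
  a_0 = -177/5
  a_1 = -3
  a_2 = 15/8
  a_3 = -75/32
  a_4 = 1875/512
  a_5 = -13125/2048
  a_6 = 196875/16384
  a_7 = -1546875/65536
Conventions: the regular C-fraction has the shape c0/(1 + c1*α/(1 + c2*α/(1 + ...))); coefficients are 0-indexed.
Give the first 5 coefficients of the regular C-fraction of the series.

Taylor coefficients (read off): a_0 = -177/5, a_1 = -3, a_2 = 15/8, a_3 = -75/32, a_4 = 1875/512.
c0 = a_0 = -177/5. Peel one level at a time: if S = 1 + c*α/S' with S'(0) = 1, then c is the α-coefficient of S and S' = c*α/(S - 1).
S_1 = c0/f = 1 + (-5/59)*α + (1675/27848)*α^2 + ...; c1 = -5/59.
S_2 = c1*α/(S_1 - 1) = 1 + (335/472)*α + (-25/64)*α^2 + ...; c2 = 335/472.
S_3 = c2*α/(S_2 - 1) = 1 + (295/536)*α + (-110625/287296)*α^2 + ...; c3 = 295/536.
S_4 = c3*α/(S_3 - 1) = 1 + (375/536)*α + ...; c4 = 375/536.

The regular C-fraction coefficients are [-177/5, -5/59, 335/472, 295/536, 375/536].


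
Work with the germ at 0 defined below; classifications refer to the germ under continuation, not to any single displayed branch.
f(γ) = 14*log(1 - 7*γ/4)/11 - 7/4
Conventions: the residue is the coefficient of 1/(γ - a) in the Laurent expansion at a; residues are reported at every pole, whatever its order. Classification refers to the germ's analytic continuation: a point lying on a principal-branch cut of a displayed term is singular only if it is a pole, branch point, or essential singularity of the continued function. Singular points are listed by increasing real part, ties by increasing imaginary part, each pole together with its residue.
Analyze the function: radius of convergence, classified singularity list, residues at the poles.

Radius of convergence at 0: 4/7.
At 4/7: a logarithmic branch point.

Branch term (14/11)*log(1 - γ/(4/7)): its argument vanishes at γ = 4/7, a logarithmic branch point, modulus 4/7.
The radius of convergence is the smallest modulus among the singular points: 4/7.


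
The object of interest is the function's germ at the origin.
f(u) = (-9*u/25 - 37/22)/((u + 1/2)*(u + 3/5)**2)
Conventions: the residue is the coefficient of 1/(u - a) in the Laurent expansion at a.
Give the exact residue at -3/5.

The residue is 1652/11.

At the order-2 pole -3/5 set g(u) = (u - (-3/5))^2*f(u) = (-9*u/25 - 37/22)/(u + 1/2).
Order-2 pole: residue = g'(a); g'(-3/5) = 1652/11, so the residue is 1652/11.


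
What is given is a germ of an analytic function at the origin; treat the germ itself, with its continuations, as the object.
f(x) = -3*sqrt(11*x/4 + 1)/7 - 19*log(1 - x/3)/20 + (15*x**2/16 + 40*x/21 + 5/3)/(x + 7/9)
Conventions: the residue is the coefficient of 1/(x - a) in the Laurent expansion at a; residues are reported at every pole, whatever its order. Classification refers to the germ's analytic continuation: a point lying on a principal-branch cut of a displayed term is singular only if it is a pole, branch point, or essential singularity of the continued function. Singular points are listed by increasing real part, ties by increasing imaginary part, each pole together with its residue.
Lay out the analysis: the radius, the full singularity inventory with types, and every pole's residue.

Denominator factor (x + 7/9): pole of order 1 at -7/9, modulus 7/9.
Branch term (-19/20)*log(1 - x/(3)): its argument vanishes at x = 3, a logarithmic branch point, modulus 3.
Branch term (-3/7)*sqrt(1 - x/(-4/11)): its argument vanishes at x = -4/11, a square-root branch point, modulus 4/11.
The radius of convergence is the smallest modulus among the singular points: 4/11.
The branch terms are analytic at -7/9 and contribute nothing to the residue; only the rational part matters.
At the order-1 pole -7/9 set g(x) = (x - (-7/9))*(rational part) = 15*x**2/16 + 40*x/21 + 5/3.
Simple pole: residue = g(a) at a = -7/9, which is 325/432.
List the singular points by increasing real part (a conjugate pair: the negative imaginary part first).

Radius of convergence at 0: 4/11.
At -7/9: a pole of order 1; residue 325/432.
At -4/11: an algebraic (square-root) branch point.
At 3: a logarithmic branch point.


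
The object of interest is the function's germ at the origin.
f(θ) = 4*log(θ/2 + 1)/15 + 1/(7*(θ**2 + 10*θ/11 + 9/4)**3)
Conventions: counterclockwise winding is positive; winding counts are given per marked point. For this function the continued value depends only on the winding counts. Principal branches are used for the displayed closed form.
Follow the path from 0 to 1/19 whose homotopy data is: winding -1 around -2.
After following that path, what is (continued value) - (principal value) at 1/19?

Continued minus principal equals -(8/15)*pi*i.

The rational part is single-valued and drops out of the difference; each branch term changes only by its own monodromy.
(4/15)*log(1 - θ/(-2)): each positive loop around -2 adds 2*pi*i to the log, so winding -1 contributes (4/15)*(-1)*2*pi*i = -(8/15)*pi*i.
Summing the contributions at θ = 1/19 gives -(8/15)*pi*i.


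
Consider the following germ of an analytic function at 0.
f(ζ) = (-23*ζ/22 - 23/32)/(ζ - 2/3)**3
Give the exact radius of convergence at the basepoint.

Denominator factor (ζ - 2/3)^3: pole of order 3 at 2/3, modulus 2/3.
The radius of convergence is the smallest modulus among the singular points: 2/3.

The radius of convergence is 2/3.


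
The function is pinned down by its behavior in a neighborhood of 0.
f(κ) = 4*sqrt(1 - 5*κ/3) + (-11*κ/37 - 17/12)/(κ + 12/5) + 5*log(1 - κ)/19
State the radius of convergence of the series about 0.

The radius of convergence is 3/5.

Denominator factor (κ + 12/5): pole of order 1 at -12/5, modulus 12/5.
Branch term (5/19)*log(1 - κ/(1)): its argument vanishes at κ = 1, a logarithmic branch point, modulus 1.
Branch term (4)*sqrt(1 - κ/(3/5)): its argument vanishes at κ = 3/5, a square-root branch point, modulus 3/5.
The radius of convergence is the smallest modulus among the singular points: 3/5.


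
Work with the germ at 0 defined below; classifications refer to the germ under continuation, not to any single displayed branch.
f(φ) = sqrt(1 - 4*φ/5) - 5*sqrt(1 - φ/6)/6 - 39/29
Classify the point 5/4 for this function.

The term (1)*sqrt(1 - φ/(5/4)) has argument 1 - 5/4/(5/4) = 0 at 5/4: a square-root (algebraic, two-sheeted) branch point; the remaining terms are analytic or single-valued there.

The point is an algebraic (square-root) branch point.


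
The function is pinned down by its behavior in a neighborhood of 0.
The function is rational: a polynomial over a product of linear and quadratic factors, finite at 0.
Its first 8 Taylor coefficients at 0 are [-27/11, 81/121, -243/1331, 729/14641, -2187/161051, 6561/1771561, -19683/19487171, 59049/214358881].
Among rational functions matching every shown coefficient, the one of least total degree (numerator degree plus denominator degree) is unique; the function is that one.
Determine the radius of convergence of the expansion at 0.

The radius of convergence is 11/3.

No rational of total degree below 1 reproduces all 8 coefficients; solving the [0/1] Pade equations on them gives f(ν) = -9/(ν + 11/3), whose expansion matches every shown term.
Denominator factor (ν + 11/3): pole of order 1 at -11/3, modulus 11/3.
The radius of convergence is the smallest modulus among the singular points: 11/3.


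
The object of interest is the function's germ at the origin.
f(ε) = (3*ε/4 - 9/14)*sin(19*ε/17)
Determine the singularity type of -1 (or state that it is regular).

The point is a regular point.

There is no denominator, hence no pole anywhere.
The factor sin(19*ε/17) is entire.
So the germ continues analytically to -1.


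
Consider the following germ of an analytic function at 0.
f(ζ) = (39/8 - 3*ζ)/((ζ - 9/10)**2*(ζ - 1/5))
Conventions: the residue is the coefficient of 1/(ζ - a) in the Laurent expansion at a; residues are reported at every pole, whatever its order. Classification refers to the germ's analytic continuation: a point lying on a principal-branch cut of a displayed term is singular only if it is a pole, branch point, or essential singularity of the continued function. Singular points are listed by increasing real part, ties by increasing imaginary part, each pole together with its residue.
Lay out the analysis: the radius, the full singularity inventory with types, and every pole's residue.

Radius of convergence at 0: 1/5.
At 1/5: a pole of order 1; residue 855/98.
At 9/10: a pole of order 2; residue -855/98.

Denominator factor (ζ - 9/10)^2: pole of order 2 at 9/10, modulus 9/10.
Denominator factor (ζ - 1/5): pole of order 1 at 1/5, modulus 1/5.
The radius of convergence is the smallest modulus among the singular points: 1/5.
At the order-1 pole 1/5 set g(ζ) = (ζ - (1/5))*f(ζ) = (39/8 - 3*ζ)/(ζ - 9/10)**2.
Simple pole: residue = g(a) at a = 1/5, which is 855/98.
At the order-2 pole 9/10 set g(ζ) = (ζ - (9/10))^2*f(ζ) = (39/8 - 3*ζ)/(ζ - 1/5).
Order-2 pole: residue = g'(a); g'(9/10) = -855/98, so the residue is -855/98.
List the singular points by increasing real part (a conjugate pair: the negative imaginary part first).


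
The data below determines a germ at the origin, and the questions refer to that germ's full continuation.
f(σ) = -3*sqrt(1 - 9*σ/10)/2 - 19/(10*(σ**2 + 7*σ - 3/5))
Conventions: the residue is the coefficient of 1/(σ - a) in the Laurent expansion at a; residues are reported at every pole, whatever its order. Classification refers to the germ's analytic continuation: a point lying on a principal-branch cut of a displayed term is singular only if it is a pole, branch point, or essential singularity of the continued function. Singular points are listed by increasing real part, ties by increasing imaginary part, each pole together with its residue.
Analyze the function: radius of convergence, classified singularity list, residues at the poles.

Denominator factor (σ**2 + 7*σ - 3/5): discriminant 257/5, real irrational roots -7/2 + (1/10)*sqrt(1285) and -7/2 - (1/10)*sqrt(1285); poles of order 1, moduli -7/2 + (1/10)*sqrt(1285) and 7/2 + (1/10)*sqrt(1285).
Branch term (-3/2)*sqrt(1 - σ/(10/9)): its argument vanishes at σ = 10/9, a square-root branch point, modulus 10/9.
The radius of convergence is the smallest modulus among the singular points: -7/2 + (1/10)*sqrt(1285).
The branch term is analytic at -7/2 - (1/10)*sqrt(1285) and contributes nothing to the residue; only the rational part matters.
The factor σ**2 + 7*σ - 3/5 splits as (σ - a)(σ - a') with a = -7/2 - (1/10)*sqrt(1285), a' = -7/2 + (1/10)*sqrt(1285). At the order-1 pole a set g(σ) = (σ - a)*(rational part) = [-19/10] / (σ - a').
Simple pole: residue = g(a) at a = -7/2 - (1/10)*sqrt(1285), which is (19/2570)*sqrt(1285).
The branch term is analytic at -7/2 + (1/10)*sqrt(1285) and contributes nothing to the residue; only the rational part matters.
The factor σ**2 + 7*σ - 3/5 splits as (σ - a)(σ - a') with a = -7/2 + (1/10)*sqrt(1285), a' = -7/2 - (1/10)*sqrt(1285). At the order-1 pole a set g(σ) = (σ - a)*(rational part) = [-19/10] / (σ - a').
Simple pole: residue = g(a) at a = -7/2 + (1/10)*sqrt(1285), which is -(19/2570)*sqrt(1285).
List the singular points by increasing real part (a conjugate pair: the negative imaginary part first).

Radius of convergence at 0: -7/2 + (1/10)*sqrt(1285).
At -7/2 - (1/10)*sqrt(1285): a pole of order 1; residue (19/2570)*sqrt(1285).
At -7/2 + (1/10)*sqrt(1285): a pole of order 1; residue -(19/2570)*sqrt(1285).
At 10/9: an algebraic (square-root) branch point.


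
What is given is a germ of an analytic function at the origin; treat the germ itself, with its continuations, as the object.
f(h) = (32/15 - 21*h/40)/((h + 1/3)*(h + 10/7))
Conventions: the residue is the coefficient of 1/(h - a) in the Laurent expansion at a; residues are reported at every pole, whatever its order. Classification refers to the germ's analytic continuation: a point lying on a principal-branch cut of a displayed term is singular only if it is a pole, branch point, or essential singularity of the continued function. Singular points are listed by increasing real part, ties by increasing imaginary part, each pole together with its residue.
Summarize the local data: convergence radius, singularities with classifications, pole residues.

Denominator factor (h + 10/7): pole of order 1 at -10/7, modulus 10/7.
Denominator factor (h + 1/3): pole of order 1 at -1/3, modulus 1/3.
The radius of convergence is the smallest modulus among the singular points: 1/3.
At the order-1 pole -10/7 set g(h) = (h - (-10/7))*f(h) = (32/15 - 21*h/40)/(h + 1/3).
Simple pole: residue = g(a) at a = -10/7, which is -1211/460.
At the order-1 pole -1/3 set g(h) = (h - (-1/3))*f(h) = (32/15 - 21*h/40)/(h + 10/7).
Simple pole: residue = g(a) at a = -1/3, which is 1939/920.
List the singular points by increasing real part (a conjugate pair: the negative imaginary part first).

Radius of convergence at 0: 1/3.
At -10/7: a pole of order 1; residue -1211/460.
At -1/3: a pole of order 1; residue 1939/920.


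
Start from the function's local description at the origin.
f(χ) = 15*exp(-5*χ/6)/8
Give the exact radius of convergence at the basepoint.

The radius of convergence is infinite.

The factor exp(-5*χ/6) is entire and contributes no finite singular point.
The polynomial part has no poles.
No finite singular points: the Taylor series at 0 converges everywhere.


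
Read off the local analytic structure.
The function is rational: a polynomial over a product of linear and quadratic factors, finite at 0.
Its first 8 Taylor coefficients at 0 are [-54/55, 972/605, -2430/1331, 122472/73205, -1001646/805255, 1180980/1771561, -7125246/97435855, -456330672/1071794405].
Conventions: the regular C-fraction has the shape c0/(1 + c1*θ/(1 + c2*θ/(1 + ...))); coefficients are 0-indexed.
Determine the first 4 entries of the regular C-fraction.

The regular C-fraction coefficients are [-54/55, 18/11, -1/2, 1/2].

Taylor coefficients (read off): a_0 = -54/55, a_1 = 972/605, a_2 = -2430/1331, a_3 = 122472/73205.
c0 = a_0 = -54/55. Peel one level at a time: if S = 1 + c*θ/S' with S'(0) = 1, then c is the θ-coefficient of S and S' = c*θ/(S - 1).
S_1 = c0/f = 1 + (18/11)*θ + (9/11)*θ^2 + ...; c1 = 18/11.
S_2 = c1*θ/(S_1 - 1) = 1 + (-1/2)*θ + (1/4)*θ^2 + ...; c2 = -1/2.
S_3 = c2*θ/(S_2 - 1) = 1 + (1/2)*θ + ...; c3 = 1/2.


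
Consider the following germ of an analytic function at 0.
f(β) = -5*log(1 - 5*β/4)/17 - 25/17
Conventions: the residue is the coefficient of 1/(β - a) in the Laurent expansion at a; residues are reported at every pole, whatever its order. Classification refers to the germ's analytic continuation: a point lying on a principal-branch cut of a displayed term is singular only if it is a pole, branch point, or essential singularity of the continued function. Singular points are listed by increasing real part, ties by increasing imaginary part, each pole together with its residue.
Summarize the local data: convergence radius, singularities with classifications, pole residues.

Radius of convergence at 0: 4/5.
At 4/5: a logarithmic branch point.

Branch term (-5/17)*log(1 - β/(4/5)): its argument vanishes at β = 4/5, a logarithmic branch point, modulus 4/5.
The radius of convergence is the smallest modulus among the singular points: 4/5.


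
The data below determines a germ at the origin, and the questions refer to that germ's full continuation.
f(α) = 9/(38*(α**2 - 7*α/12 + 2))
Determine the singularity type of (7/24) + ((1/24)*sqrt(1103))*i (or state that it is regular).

The denominator factor α**2 - 7*α/12 + 2 vanishes at (7/24) + ((1/24)*sqrt(1103))*i and appears to the power 1; the numerator there equals 9/38, nonzero, and no other factor vanishes.
Hence a pole whose order is the multiplicity, 1.

The point is a pole of order 1.


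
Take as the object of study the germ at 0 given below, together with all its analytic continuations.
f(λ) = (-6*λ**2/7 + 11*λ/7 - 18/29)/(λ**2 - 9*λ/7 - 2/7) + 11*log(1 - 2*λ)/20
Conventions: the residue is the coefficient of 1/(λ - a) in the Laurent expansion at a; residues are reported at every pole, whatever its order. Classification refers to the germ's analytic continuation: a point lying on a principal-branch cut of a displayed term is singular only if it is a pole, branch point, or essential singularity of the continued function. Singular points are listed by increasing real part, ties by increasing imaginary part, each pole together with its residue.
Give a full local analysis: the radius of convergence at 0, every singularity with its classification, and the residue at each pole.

Radius of convergence at 0: -9/14 + (1/14)*sqrt(137).
At 9/14 - (1/14)*sqrt(137): a pole of order 1; residue 23/98 + (11217/389354)*sqrt(137).
At 1/2: a logarithmic branch point.
At 9/14 + (1/14)*sqrt(137): a pole of order 1; residue 23/98 - (11217/389354)*sqrt(137).

Denominator factor (λ**2 - 9*λ/7 - 2/7): discriminant 137/49, real irrational roots 9/14 + (1/14)*sqrt(137) and 9/14 - (1/14)*sqrt(137); poles of order 1, moduli 9/14 + (1/14)*sqrt(137) and -9/14 + (1/14)*sqrt(137).
Branch term (11/20)*log(1 - λ/(1/2)): its argument vanishes at λ = 1/2, a logarithmic branch point, modulus 1/2.
The radius of convergence is the smallest modulus among the singular points: -9/14 + (1/14)*sqrt(137).
The branch term is analytic at 9/14 - (1/14)*sqrt(137) and contributes nothing to the residue; only the rational part matters.
The factor λ**2 - 9*λ/7 - 2/7 splits as (λ - a)(λ - a') with a = 9/14 - (1/14)*sqrt(137), a' = 9/14 + (1/14)*sqrt(137). At the order-1 pole a set g(λ) = (λ - a)*(rational part) = [-6*λ**2/7 + 11*λ/7 - 18/29] / (λ - a').
Simple pole: residue = g(a) at a = 9/14 - (1/14)*sqrt(137), which is 23/98 + (11217/389354)*sqrt(137).
The branch term is analytic at 9/14 + (1/14)*sqrt(137) and contributes nothing to the residue; only the rational part matters.
The factor λ**2 - 9*λ/7 - 2/7 splits as (λ - a)(λ - a') with a = 9/14 + (1/14)*sqrt(137), a' = 9/14 - (1/14)*sqrt(137). At the order-1 pole a set g(λ) = (λ - a)*(rational part) = [-6*λ**2/7 + 11*λ/7 - 18/29] / (λ - a').
Simple pole: residue = g(a) at a = 9/14 + (1/14)*sqrt(137), which is 23/98 - (11217/389354)*sqrt(137).
List the singular points by increasing real part (a conjugate pair: the negative imaginary part first).


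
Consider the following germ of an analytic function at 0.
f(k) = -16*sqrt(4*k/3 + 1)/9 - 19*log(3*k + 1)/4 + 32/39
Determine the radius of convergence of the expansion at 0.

The radius of convergence is 1/3.

Branch term (-19/4)*log(1 - k/(-1/3)): its argument vanishes at k = -1/3, a logarithmic branch point, modulus 1/3.
Branch term (-16/9)*sqrt(1 - k/(-3/4)): its argument vanishes at k = -3/4, a square-root branch point, modulus 3/4.
The radius of convergence is the smallest modulus among the singular points: 1/3.


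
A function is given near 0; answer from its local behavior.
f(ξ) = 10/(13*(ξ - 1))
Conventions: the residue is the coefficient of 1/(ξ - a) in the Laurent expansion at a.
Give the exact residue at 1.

The residue is 10/13.

At the order-1 pole 1 set g(ξ) = (ξ - (1))*f(ξ) = 10/13.
Simple pole: residue = g(a) at a = 1, which is 10/13.


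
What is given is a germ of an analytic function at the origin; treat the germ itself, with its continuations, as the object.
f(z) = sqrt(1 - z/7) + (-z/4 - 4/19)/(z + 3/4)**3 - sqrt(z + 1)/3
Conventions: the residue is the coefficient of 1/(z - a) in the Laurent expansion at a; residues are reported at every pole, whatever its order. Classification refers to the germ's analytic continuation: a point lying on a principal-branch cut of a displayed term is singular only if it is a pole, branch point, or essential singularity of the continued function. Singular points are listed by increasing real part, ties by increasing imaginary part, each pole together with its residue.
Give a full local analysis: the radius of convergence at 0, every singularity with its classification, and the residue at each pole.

Denominator factor (z + 3/4)^3: pole of order 3 at -3/4, modulus 3/4.
Branch term (1)*sqrt(1 - z/(7)): its argument vanishes at z = 7, a square-root branch point, modulus 7.
Branch term (-1/3)*sqrt(1 - z/(-1)): its argument vanishes at z = -1, a square-root branch point, modulus 1.
The radius of convergence is the smallest modulus among the singular points: 3/4.
The branch terms are analytic at -3/4 and contribute nothing to the residue; only the rational part matters.
At the order-3 pole -3/4 set g(z) = (z - (-3/4))^3*(rational part) = -z/4 - 4/19.
Order-3 pole: residue = g''(a)/2; g''(-3/4) = 0, so the residue is 0.
List the singular points by increasing real part (a conjugate pair: the negative imaginary part first).

Radius of convergence at 0: 3/4.
At -1: an algebraic (square-root) branch point.
At -3/4: a pole of order 3; residue 0.
At 7: an algebraic (square-root) branch point.


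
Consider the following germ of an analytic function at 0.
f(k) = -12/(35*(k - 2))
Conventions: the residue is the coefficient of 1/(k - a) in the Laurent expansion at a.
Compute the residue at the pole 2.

At the order-1 pole 2 set g(k) = (k - (2))*f(k) = -12/35.
Simple pole: residue = g(a) at a = 2, which is -12/35.

The residue is -12/35.


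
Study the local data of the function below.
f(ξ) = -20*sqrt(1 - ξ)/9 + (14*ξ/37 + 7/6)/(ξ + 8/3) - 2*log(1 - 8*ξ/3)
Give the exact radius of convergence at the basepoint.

The radius of convergence is 3/8.

Denominator factor (ξ + 8/3): pole of order 1 at -8/3, modulus 8/3.
Branch term (-20/9)*sqrt(1 - ξ/(1)): its argument vanishes at ξ = 1, a square-root branch point, modulus 1.
Branch term (-2)*log(1 - ξ/(3/8)): its argument vanishes at ξ = 3/8, a logarithmic branch point, modulus 3/8.
The radius of convergence is the smallest modulus among the singular points: 3/8.


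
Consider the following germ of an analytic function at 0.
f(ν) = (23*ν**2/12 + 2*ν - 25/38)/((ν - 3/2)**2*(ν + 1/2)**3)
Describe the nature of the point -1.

Denominator factors: ν - 3/2 = -5/2 at ν = -1; ν + 1/2 = -1/2 at ν = -1 — none vanishes.
So the germ continues analytically to -1.

The point is a regular point.


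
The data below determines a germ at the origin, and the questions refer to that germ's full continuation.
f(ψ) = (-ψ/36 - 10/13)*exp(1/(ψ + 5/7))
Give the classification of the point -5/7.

The point is an essential singularity.

The exponent 1/(ψ - (-5/7)) has a pole at -5/7, so exp(1/(ψ - (-5/7))) takes every nonzero value near it: an essential singularity (not a pole of any order).


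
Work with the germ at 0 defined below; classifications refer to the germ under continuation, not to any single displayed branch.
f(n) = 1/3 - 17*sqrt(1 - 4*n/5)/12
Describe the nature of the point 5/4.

The term (-17/12)*sqrt(1 - n/(5/4)) has argument 1 - 5/4/(5/4) = 0 at 5/4: a square-root (algebraic, two-sheeted) branch point; the remaining terms are analytic or single-valued there.

The point is an algebraic (square-root) branch point.


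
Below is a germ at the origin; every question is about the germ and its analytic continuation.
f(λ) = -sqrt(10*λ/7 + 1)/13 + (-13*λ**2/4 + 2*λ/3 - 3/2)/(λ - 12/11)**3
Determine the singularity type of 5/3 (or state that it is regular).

Denominator factors: λ - 12/11 = 19/33 at λ = 5/3 — none vanishes.
Branch term sqrt(1 - λ/(-7/10)): argument at 5/3 is 71/21, nonzero, so 5/3 is not its branch point (a point on a principal cut is still regular for the continued germ).
So the germ continues analytically to 5/3.

The point is a regular point.


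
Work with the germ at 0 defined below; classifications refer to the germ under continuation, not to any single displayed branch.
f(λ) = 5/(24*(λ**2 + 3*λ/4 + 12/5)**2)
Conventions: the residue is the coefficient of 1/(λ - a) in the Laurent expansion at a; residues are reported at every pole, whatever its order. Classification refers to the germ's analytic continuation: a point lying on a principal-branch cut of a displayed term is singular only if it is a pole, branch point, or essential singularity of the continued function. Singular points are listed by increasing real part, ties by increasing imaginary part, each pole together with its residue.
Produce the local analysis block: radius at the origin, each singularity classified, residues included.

Radius of convergence at 0: (2/5)*sqrt(15).
At (-3/8) - ((1/40)*sqrt(3615))*i: a pole of order 2; residue ((400/1568187)*sqrt(3615))*i.
At (-3/8) + ((1/40)*sqrt(3615))*i: a pole of order 2; residue -((400/1568187)*sqrt(3615))*i.

Denominator factor (λ**2 + 3*λ/4 + 12/5)^2: discriminant -723/80, complex-conjugate roots (-3/8) + ((1/40)*sqrt(3615))*i and (-3/8) - ((1/40)*sqrt(3615))*i; poles of order 2, moduli (2/5)*sqrt(15) and (2/5)*sqrt(15).
The radius of convergence is the smallest modulus among the singular points: (2/5)*sqrt(15).
The factor λ**2 + 3*λ/4 + 12/5 splits as (λ - a)(λ - a') with a = (-3/8) - ((1/40)*sqrt(3615))*i, a' = (-3/8) + ((1/40)*sqrt(3615))*i. At the order-2 pole a set g(λ) = (λ - a)^2*f(λ) = [5/24] / (λ - a')^2.
Order-2 pole: residue = g'(a); g'((-3/8) - ((1/40)*sqrt(3615))*i) = ((400/1568187)*sqrt(3615))*i, so the residue is ((400/1568187)*sqrt(3615))*i.
The factor λ**2 + 3*λ/4 + 12/5 splits as (λ - a)(λ - a') with a = (-3/8) + ((1/40)*sqrt(3615))*i, a' = (-3/8) - ((1/40)*sqrt(3615))*i. At the order-2 pole a set g(λ) = (λ - a)^2*f(λ) = [5/24] / (λ - a')^2.
Order-2 pole: residue = g'(a); g'((-3/8) + ((1/40)*sqrt(3615))*i) = -((400/1568187)*sqrt(3615))*i, so the residue is -((400/1568187)*sqrt(3615))*i.
List the singular points by increasing real part (a conjugate pair: the negative imaginary part first).


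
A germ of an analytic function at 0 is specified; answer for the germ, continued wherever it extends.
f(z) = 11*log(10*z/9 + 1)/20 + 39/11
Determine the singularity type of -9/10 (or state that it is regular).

The point is a logarithmic branch point.

The term (11/20)*log(1 - z/(-9/10)) has argument 1 - -9/10/(-9/10) = 0 at -9/10: a logarithmic (infinitely-sheeted) branch point; the remaining terms are analytic or single-valued there.


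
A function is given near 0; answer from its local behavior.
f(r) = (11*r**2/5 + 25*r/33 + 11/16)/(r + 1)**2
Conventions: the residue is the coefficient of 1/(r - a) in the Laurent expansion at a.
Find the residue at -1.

The residue is -601/165.

At the order-2 pole -1 set g(r) = (r - (-1))^2*f(r) = 11*r**2/5 + 25*r/33 + 11/16.
Order-2 pole: residue = g'(a); g'(-1) = -601/165, so the residue is -601/165.


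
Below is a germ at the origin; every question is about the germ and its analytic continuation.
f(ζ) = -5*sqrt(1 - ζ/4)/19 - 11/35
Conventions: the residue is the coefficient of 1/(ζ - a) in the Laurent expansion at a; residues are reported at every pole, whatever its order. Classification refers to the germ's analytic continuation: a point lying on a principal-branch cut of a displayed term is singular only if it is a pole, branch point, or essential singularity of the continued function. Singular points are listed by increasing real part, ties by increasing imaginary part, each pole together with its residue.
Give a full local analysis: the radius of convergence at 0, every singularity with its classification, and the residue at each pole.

Branch term (-5/19)*sqrt(1 - ζ/(4)): its argument vanishes at ζ = 4, a square-root branch point, modulus 4.
The radius of convergence is the smallest modulus among the singular points: 4.

Radius of convergence at 0: 4.
At 4: an algebraic (square-root) branch point.
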